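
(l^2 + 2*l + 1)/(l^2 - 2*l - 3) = (l + 1)/(l - 3)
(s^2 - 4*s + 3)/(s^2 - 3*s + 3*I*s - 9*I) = (s - 1)/(s + 3*I)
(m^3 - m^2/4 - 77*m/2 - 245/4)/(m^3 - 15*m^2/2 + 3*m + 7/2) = (4*m^2 + 27*m + 35)/(2*(2*m^2 - m - 1))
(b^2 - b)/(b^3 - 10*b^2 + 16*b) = (b - 1)/(b^2 - 10*b + 16)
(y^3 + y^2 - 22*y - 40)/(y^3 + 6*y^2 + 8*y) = (y - 5)/y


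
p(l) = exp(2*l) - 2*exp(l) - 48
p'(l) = 2*exp(2*l) - 2*exp(l)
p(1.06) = -45.44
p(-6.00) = -48.00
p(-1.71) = -48.33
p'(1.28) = 18.68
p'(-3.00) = -0.09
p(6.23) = 256752.12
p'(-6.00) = 0.00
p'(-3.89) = -0.04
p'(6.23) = 514615.75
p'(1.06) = 10.89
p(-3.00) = -48.10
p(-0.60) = -48.80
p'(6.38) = 694849.55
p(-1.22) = -48.50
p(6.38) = 346786.84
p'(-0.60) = -0.50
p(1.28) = -42.26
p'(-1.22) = -0.42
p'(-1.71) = -0.30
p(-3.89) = -48.04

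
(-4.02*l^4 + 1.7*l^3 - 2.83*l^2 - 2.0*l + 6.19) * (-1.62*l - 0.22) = 6.5124*l^5 - 1.8696*l^4 + 4.2106*l^3 + 3.8626*l^2 - 9.5878*l - 1.3618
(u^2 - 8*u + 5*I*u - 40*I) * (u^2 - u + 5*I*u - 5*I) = u^4 - 9*u^3 + 10*I*u^3 - 17*u^2 - 90*I*u^2 + 225*u + 80*I*u - 200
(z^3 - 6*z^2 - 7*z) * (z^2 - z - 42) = z^5 - 7*z^4 - 43*z^3 + 259*z^2 + 294*z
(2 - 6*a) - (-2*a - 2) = 4 - 4*a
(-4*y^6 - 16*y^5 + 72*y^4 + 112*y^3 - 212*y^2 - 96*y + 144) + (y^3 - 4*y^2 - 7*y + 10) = -4*y^6 - 16*y^5 + 72*y^4 + 113*y^3 - 216*y^2 - 103*y + 154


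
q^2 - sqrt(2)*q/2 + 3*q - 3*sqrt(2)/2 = (q + 3)*(q - sqrt(2)/2)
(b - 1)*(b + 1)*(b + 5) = b^3 + 5*b^2 - b - 5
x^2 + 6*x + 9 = (x + 3)^2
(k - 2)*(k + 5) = k^2 + 3*k - 10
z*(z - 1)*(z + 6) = z^3 + 5*z^2 - 6*z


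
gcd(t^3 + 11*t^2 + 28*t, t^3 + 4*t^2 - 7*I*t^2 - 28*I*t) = t^2 + 4*t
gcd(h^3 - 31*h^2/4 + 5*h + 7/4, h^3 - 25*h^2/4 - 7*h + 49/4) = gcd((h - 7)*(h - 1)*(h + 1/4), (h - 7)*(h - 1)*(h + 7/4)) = h^2 - 8*h + 7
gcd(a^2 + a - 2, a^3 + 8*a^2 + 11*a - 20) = a - 1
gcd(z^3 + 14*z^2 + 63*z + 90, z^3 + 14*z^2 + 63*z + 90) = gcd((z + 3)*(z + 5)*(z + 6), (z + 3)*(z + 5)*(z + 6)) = z^3 + 14*z^2 + 63*z + 90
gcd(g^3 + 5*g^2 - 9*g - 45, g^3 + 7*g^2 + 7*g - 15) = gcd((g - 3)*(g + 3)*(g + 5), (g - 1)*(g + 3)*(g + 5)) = g^2 + 8*g + 15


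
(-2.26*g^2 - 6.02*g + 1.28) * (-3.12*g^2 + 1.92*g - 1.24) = 7.0512*g^4 + 14.4432*g^3 - 12.7496*g^2 + 9.9224*g - 1.5872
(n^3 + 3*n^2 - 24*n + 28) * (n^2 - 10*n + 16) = n^5 - 7*n^4 - 38*n^3 + 316*n^2 - 664*n + 448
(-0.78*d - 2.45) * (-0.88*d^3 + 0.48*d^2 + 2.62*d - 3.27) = 0.6864*d^4 + 1.7816*d^3 - 3.2196*d^2 - 3.8684*d + 8.0115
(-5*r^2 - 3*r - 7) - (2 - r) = -5*r^2 - 2*r - 9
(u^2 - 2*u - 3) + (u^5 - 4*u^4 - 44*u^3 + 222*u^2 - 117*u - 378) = u^5 - 4*u^4 - 44*u^3 + 223*u^2 - 119*u - 381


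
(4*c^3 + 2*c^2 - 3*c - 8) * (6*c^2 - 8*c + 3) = 24*c^5 - 20*c^4 - 22*c^3 - 18*c^2 + 55*c - 24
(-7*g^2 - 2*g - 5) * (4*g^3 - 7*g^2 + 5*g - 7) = -28*g^5 + 41*g^4 - 41*g^3 + 74*g^2 - 11*g + 35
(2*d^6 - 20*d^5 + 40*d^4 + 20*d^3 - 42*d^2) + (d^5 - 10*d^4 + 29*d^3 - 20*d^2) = 2*d^6 - 19*d^5 + 30*d^4 + 49*d^3 - 62*d^2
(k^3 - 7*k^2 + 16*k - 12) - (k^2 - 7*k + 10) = k^3 - 8*k^2 + 23*k - 22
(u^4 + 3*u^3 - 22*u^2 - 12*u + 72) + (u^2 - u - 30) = u^4 + 3*u^3 - 21*u^2 - 13*u + 42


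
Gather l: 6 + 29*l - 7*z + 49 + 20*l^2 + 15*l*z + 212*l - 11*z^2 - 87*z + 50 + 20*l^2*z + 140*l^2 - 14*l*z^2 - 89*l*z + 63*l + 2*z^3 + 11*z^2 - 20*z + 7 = l^2*(20*z + 160) + l*(-14*z^2 - 74*z + 304) + 2*z^3 - 114*z + 112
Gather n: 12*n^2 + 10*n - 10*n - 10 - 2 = 12*n^2 - 12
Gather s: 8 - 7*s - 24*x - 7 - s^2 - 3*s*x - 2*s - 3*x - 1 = -s^2 + s*(-3*x - 9) - 27*x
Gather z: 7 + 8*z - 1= 8*z + 6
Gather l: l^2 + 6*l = l^2 + 6*l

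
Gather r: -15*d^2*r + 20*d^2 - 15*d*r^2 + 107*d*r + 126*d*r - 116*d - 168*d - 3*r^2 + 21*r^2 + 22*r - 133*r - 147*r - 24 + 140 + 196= 20*d^2 - 284*d + r^2*(18 - 15*d) + r*(-15*d^2 + 233*d - 258) + 312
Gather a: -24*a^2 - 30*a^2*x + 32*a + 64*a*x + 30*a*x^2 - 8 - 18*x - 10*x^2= a^2*(-30*x - 24) + a*(30*x^2 + 64*x + 32) - 10*x^2 - 18*x - 8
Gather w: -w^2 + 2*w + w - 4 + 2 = -w^2 + 3*w - 2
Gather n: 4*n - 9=4*n - 9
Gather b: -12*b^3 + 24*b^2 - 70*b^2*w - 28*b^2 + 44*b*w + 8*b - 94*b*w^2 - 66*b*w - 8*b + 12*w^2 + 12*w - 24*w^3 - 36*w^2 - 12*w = -12*b^3 + b^2*(-70*w - 4) + b*(-94*w^2 - 22*w) - 24*w^3 - 24*w^2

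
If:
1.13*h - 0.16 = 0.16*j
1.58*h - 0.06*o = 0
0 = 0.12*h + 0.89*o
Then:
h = 0.00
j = -1.00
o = 0.00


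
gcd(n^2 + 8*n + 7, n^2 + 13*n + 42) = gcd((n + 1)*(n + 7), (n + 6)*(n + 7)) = n + 7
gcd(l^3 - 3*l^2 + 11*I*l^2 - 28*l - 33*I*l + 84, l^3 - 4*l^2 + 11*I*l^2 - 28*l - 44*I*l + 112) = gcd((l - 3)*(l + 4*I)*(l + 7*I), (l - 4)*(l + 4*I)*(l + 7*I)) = l^2 + 11*I*l - 28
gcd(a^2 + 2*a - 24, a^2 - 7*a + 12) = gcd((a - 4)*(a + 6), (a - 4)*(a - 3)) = a - 4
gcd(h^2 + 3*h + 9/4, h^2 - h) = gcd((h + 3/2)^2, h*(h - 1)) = 1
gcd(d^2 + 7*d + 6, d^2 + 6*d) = d + 6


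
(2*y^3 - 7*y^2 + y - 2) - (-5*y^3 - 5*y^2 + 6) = 7*y^3 - 2*y^2 + y - 8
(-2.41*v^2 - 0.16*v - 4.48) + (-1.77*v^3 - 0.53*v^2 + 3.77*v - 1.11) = -1.77*v^3 - 2.94*v^2 + 3.61*v - 5.59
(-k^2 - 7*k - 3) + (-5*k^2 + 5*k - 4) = -6*k^2 - 2*k - 7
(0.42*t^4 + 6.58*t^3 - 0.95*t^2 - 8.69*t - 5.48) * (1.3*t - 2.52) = 0.546*t^5 + 7.4956*t^4 - 17.8166*t^3 - 8.903*t^2 + 14.7748*t + 13.8096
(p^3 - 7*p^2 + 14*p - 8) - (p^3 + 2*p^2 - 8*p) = -9*p^2 + 22*p - 8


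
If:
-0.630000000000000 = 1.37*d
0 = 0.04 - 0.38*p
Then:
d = -0.46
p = 0.11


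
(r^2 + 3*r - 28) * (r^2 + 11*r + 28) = r^4 + 14*r^3 + 33*r^2 - 224*r - 784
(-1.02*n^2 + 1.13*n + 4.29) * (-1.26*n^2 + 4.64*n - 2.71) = 1.2852*n^4 - 6.1566*n^3 + 2.602*n^2 + 16.8433*n - 11.6259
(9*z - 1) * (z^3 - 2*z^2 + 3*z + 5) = 9*z^4 - 19*z^3 + 29*z^2 + 42*z - 5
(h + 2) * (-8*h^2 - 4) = -8*h^3 - 16*h^2 - 4*h - 8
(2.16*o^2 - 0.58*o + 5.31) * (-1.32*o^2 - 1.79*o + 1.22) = -2.8512*o^4 - 3.1008*o^3 - 3.3358*o^2 - 10.2125*o + 6.4782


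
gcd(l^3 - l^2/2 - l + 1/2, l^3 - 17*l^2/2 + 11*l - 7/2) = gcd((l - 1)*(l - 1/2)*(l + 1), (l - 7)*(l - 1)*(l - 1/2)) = l^2 - 3*l/2 + 1/2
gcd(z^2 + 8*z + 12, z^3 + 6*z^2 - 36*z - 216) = z + 6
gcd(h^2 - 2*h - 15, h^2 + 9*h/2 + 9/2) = h + 3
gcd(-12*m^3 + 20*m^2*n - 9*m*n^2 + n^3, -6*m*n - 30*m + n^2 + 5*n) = 6*m - n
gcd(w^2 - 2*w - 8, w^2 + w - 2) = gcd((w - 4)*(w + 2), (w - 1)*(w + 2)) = w + 2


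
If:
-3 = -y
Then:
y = 3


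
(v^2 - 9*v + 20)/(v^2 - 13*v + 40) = (v - 4)/(v - 8)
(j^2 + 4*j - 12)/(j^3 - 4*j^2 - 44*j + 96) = 1/(j - 8)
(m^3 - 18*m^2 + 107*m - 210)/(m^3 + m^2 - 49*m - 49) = (m^2 - 11*m + 30)/(m^2 + 8*m + 7)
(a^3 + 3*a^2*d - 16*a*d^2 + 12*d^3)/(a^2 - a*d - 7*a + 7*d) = (a^2 + 4*a*d - 12*d^2)/(a - 7)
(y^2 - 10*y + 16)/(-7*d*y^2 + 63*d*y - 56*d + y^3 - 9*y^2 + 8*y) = (y - 2)/(-7*d*y + 7*d + y^2 - y)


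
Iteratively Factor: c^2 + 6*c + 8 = (c + 4)*(c + 2)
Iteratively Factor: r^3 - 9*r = (r)*(r^2 - 9) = r*(r + 3)*(r - 3)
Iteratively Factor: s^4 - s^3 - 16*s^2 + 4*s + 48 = (s + 3)*(s^3 - 4*s^2 - 4*s + 16) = (s - 4)*(s + 3)*(s^2 - 4) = (s - 4)*(s + 2)*(s + 3)*(s - 2)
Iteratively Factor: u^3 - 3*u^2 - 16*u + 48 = (u + 4)*(u^2 - 7*u + 12) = (u - 3)*(u + 4)*(u - 4)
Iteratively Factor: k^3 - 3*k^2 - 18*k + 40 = (k - 5)*(k^2 + 2*k - 8) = (k - 5)*(k + 4)*(k - 2)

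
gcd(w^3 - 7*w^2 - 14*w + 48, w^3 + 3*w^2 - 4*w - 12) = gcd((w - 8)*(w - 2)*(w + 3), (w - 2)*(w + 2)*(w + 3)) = w^2 + w - 6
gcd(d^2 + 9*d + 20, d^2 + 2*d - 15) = d + 5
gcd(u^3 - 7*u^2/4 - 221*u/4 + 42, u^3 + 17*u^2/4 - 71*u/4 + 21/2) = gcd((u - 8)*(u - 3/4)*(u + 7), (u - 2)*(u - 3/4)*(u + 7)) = u^2 + 25*u/4 - 21/4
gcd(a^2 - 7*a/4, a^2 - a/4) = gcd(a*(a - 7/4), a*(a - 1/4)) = a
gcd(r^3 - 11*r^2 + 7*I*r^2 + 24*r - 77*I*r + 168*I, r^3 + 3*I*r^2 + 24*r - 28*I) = r + 7*I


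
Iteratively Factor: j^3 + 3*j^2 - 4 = (j + 2)*(j^2 + j - 2) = (j - 1)*(j + 2)*(j + 2)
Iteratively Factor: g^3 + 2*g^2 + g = (g + 1)*(g^2 + g) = (g + 1)^2*(g)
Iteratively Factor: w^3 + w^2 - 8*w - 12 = (w + 2)*(w^2 - w - 6) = (w - 3)*(w + 2)*(w + 2)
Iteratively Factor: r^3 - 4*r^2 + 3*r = (r)*(r^2 - 4*r + 3) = r*(r - 1)*(r - 3)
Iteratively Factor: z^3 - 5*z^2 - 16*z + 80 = (z + 4)*(z^2 - 9*z + 20) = (z - 4)*(z + 4)*(z - 5)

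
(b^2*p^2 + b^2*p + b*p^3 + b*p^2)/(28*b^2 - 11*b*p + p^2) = b*p*(b*p + b + p^2 + p)/(28*b^2 - 11*b*p + p^2)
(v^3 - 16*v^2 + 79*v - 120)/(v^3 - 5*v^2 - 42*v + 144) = (v - 5)/(v + 6)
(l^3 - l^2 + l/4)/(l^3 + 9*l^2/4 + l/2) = (4*l^2 - 4*l + 1)/(4*l^2 + 9*l + 2)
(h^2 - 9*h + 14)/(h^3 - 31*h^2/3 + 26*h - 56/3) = 3/(3*h - 4)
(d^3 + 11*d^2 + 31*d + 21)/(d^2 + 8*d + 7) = d + 3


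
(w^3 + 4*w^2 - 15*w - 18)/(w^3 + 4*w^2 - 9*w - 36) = (w^2 + 7*w + 6)/(w^2 + 7*w + 12)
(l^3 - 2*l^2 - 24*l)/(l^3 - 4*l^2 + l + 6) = l*(l^2 - 2*l - 24)/(l^3 - 4*l^2 + l + 6)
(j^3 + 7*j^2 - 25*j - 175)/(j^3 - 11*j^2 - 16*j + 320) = (j^2 + 2*j - 35)/(j^2 - 16*j + 64)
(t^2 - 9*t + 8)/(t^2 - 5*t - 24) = (t - 1)/(t + 3)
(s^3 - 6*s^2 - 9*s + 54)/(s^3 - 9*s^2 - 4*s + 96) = (s^2 - 9*s + 18)/(s^2 - 12*s + 32)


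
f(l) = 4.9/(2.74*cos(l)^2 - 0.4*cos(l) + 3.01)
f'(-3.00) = 0.11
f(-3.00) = 0.80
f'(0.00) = 0.00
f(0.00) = 0.92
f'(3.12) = -0.02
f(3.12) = 0.80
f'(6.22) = -0.06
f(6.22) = 0.92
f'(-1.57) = 0.21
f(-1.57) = 1.63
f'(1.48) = 0.05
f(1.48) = 1.64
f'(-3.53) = -0.31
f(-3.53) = 0.86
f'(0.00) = 0.00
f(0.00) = 0.92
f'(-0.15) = -0.13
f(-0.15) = 0.93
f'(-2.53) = 0.51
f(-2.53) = 0.95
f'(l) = 4.9*(5.48*sin(l)*cos(l) - 0.4*sin(l))/(2.74*cos(l)^2 - 0.4*cos(l) + 3.01)^2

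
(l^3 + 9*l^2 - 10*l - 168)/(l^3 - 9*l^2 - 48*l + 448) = (l^2 + 2*l - 24)/(l^2 - 16*l + 64)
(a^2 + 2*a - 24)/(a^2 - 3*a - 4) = (a + 6)/(a + 1)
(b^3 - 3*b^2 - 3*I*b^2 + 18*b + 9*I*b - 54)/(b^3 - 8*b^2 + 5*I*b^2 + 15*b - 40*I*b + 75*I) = (b^2 - 3*I*b + 18)/(b^2 + 5*b*(-1 + I) - 25*I)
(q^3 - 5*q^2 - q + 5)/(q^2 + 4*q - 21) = (q^3 - 5*q^2 - q + 5)/(q^2 + 4*q - 21)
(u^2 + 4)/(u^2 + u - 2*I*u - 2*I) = (u + 2*I)/(u + 1)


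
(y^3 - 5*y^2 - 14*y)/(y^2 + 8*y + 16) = y*(y^2 - 5*y - 14)/(y^2 + 8*y + 16)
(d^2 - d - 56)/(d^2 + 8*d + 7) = (d - 8)/(d + 1)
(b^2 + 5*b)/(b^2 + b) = (b + 5)/(b + 1)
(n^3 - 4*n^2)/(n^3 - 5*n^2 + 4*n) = n/(n - 1)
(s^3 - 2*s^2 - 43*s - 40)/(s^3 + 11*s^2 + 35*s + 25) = (s - 8)/(s + 5)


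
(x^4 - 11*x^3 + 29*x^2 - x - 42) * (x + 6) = x^5 - 5*x^4 - 37*x^3 + 173*x^2 - 48*x - 252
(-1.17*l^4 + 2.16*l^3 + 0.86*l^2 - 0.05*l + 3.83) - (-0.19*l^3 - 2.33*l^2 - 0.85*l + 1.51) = -1.17*l^4 + 2.35*l^3 + 3.19*l^2 + 0.8*l + 2.32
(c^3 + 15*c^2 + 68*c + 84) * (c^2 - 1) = c^5 + 15*c^4 + 67*c^3 + 69*c^2 - 68*c - 84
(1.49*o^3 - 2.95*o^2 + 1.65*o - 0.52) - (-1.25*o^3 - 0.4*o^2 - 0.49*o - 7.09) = 2.74*o^3 - 2.55*o^2 + 2.14*o + 6.57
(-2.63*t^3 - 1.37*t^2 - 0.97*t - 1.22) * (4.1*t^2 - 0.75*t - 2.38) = -10.783*t^5 - 3.6445*t^4 + 3.3099*t^3 - 1.0139*t^2 + 3.2236*t + 2.9036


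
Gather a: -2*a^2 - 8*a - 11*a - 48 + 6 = -2*a^2 - 19*a - 42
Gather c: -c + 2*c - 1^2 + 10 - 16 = c - 7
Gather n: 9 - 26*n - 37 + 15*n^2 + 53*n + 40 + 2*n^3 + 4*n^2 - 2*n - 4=2*n^3 + 19*n^2 + 25*n + 8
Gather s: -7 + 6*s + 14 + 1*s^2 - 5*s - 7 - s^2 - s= 0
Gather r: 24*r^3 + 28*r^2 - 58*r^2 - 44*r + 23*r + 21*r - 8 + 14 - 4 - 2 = 24*r^3 - 30*r^2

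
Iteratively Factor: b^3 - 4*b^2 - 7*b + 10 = (b - 5)*(b^2 + b - 2) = (b - 5)*(b - 1)*(b + 2)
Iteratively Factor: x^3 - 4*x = (x - 2)*(x^2 + 2*x) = x*(x - 2)*(x + 2)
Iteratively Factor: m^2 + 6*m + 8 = (m + 2)*(m + 4)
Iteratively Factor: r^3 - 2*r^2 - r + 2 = (r + 1)*(r^2 - 3*r + 2) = (r - 1)*(r + 1)*(r - 2)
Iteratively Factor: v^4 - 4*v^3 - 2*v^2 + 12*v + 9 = (v + 1)*(v^3 - 5*v^2 + 3*v + 9) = (v - 3)*(v + 1)*(v^2 - 2*v - 3) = (v - 3)^2*(v + 1)*(v + 1)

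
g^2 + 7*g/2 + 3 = (g + 3/2)*(g + 2)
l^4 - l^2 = l^2*(l - 1)*(l + 1)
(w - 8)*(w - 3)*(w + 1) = w^3 - 10*w^2 + 13*w + 24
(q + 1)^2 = q^2 + 2*q + 1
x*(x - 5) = x^2 - 5*x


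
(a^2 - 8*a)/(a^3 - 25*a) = (a - 8)/(a^2 - 25)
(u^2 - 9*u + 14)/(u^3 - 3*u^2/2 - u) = 2*(u - 7)/(u*(2*u + 1))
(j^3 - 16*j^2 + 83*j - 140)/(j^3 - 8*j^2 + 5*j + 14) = (j^2 - 9*j + 20)/(j^2 - j - 2)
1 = 1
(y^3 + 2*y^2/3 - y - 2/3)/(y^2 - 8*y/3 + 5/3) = (3*y^2 + 5*y + 2)/(3*y - 5)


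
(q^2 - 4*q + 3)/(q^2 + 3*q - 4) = (q - 3)/(q + 4)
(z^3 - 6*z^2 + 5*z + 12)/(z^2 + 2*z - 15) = (z^2 - 3*z - 4)/(z + 5)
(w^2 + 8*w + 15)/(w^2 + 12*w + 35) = (w + 3)/(w + 7)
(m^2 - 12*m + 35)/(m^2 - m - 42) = (m - 5)/(m + 6)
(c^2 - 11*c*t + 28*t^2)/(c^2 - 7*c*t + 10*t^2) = (c^2 - 11*c*t + 28*t^2)/(c^2 - 7*c*t + 10*t^2)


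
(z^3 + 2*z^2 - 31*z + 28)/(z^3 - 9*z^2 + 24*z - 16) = (z + 7)/(z - 4)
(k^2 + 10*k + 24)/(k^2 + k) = (k^2 + 10*k + 24)/(k*(k + 1))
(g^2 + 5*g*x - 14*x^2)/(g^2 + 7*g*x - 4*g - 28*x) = (g - 2*x)/(g - 4)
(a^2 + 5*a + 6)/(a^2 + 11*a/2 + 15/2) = 2*(a + 2)/(2*a + 5)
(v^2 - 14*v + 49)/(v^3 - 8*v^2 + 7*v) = (v - 7)/(v*(v - 1))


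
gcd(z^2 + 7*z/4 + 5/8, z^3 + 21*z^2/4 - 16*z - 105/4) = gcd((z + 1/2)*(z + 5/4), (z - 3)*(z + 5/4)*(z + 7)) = z + 5/4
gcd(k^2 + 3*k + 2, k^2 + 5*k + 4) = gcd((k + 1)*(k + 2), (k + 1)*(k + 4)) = k + 1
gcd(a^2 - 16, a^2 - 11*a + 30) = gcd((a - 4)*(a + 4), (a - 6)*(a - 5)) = 1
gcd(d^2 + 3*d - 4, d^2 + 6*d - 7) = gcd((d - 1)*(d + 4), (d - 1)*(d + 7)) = d - 1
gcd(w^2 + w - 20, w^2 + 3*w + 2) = 1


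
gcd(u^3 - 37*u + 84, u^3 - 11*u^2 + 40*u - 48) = u^2 - 7*u + 12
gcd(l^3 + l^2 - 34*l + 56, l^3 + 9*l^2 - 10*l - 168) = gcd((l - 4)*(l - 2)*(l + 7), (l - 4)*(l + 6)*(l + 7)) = l^2 + 3*l - 28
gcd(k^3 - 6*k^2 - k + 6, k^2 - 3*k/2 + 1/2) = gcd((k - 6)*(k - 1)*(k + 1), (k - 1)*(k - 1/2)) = k - 1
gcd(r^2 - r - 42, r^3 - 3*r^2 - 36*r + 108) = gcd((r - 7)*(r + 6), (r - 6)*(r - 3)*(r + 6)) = r + 6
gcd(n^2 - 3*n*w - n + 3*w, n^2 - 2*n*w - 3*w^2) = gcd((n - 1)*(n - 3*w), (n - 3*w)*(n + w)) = -n + 3*w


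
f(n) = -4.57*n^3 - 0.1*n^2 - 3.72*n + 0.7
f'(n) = -13.71*n^2 - 0.2*n - 3.72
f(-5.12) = 630.50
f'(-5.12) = -362.10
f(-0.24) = 1.65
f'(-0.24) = -4.46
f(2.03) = -45.49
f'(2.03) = -60.62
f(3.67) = -240.20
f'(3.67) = -189.11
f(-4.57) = 451.79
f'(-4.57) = -289.14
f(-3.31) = 177.65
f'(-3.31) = -153.27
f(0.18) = 0.00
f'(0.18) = -4.20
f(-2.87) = 118.59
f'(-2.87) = -116.07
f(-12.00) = 7927.90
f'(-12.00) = -1975.56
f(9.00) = -3372.41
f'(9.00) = -1116.03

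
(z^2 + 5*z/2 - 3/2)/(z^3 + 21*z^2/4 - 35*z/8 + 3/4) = 4*(z + 3)/(4*z^2 + 23*z - 6)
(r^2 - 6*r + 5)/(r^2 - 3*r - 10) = (r - 1)/(r + 2)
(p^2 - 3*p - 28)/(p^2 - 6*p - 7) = (p + 4)/(p + 1)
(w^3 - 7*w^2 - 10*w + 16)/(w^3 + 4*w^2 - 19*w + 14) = (w^2 - 6*w - 16)/(w^2 + 5*w - 14)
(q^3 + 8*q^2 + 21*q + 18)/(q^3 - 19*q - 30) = (q + 3)/(q - 5)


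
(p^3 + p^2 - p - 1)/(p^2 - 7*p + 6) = (p^2 + 2*p + 1)/(p - 6)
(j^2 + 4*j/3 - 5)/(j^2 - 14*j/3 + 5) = (j + 3)/(j - 3)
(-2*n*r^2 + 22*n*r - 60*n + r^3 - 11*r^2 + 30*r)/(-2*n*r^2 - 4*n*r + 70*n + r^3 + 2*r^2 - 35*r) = (r - 6)/(r + 7)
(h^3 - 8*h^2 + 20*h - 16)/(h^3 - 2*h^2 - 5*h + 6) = (h^3 - 8*h^2 + 20*h - 16)/(h^3 - 2*h^2 - 5*h + 6)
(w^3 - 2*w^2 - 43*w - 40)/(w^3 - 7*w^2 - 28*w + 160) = (w + 1)/(w - 4)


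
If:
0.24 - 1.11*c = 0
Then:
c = 0.22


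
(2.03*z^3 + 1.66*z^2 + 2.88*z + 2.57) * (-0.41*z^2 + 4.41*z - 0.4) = -0.8323*z^5 + 8.2717*z^4 + 5.3278*z^3 + 10.9831*z^2 + 10.1817*z - 1.028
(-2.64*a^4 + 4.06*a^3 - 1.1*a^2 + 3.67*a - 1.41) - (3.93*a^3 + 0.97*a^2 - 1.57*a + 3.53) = -2.64*a^4 + 0.129999999999999*a^3 - 2.07*a^2 + 5.24*a - 4.94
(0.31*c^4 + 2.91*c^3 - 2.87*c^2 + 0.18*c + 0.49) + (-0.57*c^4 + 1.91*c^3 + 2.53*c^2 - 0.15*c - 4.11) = -0.26*c^4 + 4.82*c^3 - 0.34*c^2 + 0.03*c - 3.62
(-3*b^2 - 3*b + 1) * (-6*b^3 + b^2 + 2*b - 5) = 18*b^5 + 15*b^4 - 15*b^3 + 10*b^2 + 17*b - 5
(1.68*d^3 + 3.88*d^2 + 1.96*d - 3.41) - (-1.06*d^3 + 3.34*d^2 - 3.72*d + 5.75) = 2.74*d^3 + 0.54*d^2 + 5.68*d - 9.16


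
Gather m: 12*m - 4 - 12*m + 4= 0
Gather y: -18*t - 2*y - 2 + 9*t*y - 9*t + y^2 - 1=-27*t + y^2 + y*(9*t - 2) - 3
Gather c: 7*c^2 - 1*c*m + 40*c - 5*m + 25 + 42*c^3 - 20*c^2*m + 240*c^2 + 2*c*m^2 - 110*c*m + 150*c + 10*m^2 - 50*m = 42*c^3 + c^2*(247 - 20*m) + c*(2*m^2 - 111*m + 190) + 10*m^2 - 55*m + 25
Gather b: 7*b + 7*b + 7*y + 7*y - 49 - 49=14*b + 14*y - 98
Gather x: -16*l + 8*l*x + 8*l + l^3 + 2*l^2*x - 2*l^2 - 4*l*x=l^3 - 2*l^2 - 8*l + x*(2*l^2 + 4*l)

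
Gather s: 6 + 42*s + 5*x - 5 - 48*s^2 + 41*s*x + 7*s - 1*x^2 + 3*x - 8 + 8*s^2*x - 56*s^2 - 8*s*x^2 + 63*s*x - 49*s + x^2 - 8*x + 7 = s^2*(8*x - 104) + s*(-8*x^2 + 104*x)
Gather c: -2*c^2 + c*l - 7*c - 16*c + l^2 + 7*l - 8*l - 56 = -2*c^2 + c*(l - 23) + l^2 - l - 56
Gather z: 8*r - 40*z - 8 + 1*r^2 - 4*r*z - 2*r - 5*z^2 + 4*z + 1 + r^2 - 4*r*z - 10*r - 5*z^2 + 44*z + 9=2*r^2 - 4*r - 10*z^2 + z*(8 - 8*r) + 2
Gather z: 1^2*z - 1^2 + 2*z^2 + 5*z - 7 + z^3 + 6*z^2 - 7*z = z^3 + 8*z^2 - z - 8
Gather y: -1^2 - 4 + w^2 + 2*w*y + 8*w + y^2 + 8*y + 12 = w^2 + 8*w + y^2 + y*(2*w + 8) + 7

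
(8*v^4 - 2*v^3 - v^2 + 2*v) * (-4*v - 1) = -32*v^5 + 6*v^3 - 7*v^2 - 2*v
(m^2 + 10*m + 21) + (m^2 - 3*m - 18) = 2*m^2 + 7*m + 3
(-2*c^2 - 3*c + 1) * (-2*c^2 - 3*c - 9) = 4*c^4 + 12*c^3 + 25*c^2 + 24*c - 9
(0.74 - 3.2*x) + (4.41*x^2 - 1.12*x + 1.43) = 4.41*x^2 - 4.32*x + 2.17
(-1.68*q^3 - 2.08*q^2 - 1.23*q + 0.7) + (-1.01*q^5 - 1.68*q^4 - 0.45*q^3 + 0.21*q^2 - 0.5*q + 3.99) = -1.01*q^5 - 1.68*q^4 - 2.13*q^3 - 1.87*q^2 - 1.73*q + 4.69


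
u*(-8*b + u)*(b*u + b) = -8*b^2*u^2 - 8*b^2*u + b*u^3 + b*u^2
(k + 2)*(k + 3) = k^2 + 5*k + 6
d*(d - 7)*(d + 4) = d^3 - 3*d^2 - 28*d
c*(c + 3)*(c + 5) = c^3 + 8*c^2 + 15*c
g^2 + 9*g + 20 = (g + 4)*(g + 5)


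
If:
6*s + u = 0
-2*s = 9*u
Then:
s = 0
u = 0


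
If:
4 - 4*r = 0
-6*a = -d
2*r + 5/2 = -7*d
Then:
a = -3/28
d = -9/14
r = 1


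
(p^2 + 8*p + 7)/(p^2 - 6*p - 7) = (p + 7)/(p - 7)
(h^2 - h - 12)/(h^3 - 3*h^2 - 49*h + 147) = (h^2 - h - 12)/(h^3 - 3*h^2 - 49*h + 147)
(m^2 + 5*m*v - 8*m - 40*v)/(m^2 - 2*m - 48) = (m + 5*v)/(m + 6)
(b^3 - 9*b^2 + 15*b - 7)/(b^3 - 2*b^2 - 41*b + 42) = (b - 1)/(b + 6)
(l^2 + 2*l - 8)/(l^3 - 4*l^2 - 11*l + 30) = (l + 4)/(l^2 - 2*l - 15)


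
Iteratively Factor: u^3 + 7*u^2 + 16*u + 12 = (u + 3)*(u^2 + 4*u + 4) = (u + 2)*(u + 3)*(u + 2)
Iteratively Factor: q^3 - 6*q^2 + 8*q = (q - 4)*(q^2 - 2*q) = (q - 4)*(q - 2)*(q)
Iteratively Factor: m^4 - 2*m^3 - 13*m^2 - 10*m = (m)*(m^3 - 2*m^2 - 13*m - 10) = m*(m - 5)*(m^2 + 3*m + 2) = m*(m - 5)*(m + 1)*(m + 2)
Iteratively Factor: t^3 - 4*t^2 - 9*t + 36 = (t - 3)*(t^2 - t - 12) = (t - 4)*(t - 3)*(t + 3)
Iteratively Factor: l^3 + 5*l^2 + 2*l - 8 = (l + 2)*(l^2 + 3*l - 4) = (l + 2)*(l + 4)*(l - 1)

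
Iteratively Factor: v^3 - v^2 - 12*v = (v - 4)*(v^2 + 3*v) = (v - 4)*(v + 3)*(v)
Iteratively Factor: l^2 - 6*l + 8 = (l - 2)*(l - 4)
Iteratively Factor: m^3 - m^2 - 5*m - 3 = (m - 3)*(m^2 + 2*m + 1) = (m - 3)*(m + 1)*(m + 1)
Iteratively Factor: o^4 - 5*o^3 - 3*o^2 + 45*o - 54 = (o - 2)*(o^3 - 3*o^2 - 9*o + 27) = (o - 3)*(o - 2)*(o^2 - 9) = (o - 3)*(o - 2)*(o + 3)*(o - 3)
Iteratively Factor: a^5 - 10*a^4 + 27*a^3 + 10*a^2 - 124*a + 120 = (a - 2)*(a^4 - 8*a^3 + 11*a^2 + 32*a - 60) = (a - 3)*(a - 2)*(a^3 - 5*a^2 - 4*a + 20) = (a - 3)*(a - 2)^2*(a^2 - 3*a - 10) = (a - 5)*(a - 3)*(a - 2)^2*(a + 2)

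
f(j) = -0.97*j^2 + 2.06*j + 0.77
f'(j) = 2.06 - 1.94*j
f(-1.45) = -4.26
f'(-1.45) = 4.87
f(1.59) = 1.59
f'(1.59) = -1.02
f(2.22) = 0.56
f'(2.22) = -2.25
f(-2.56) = -10.86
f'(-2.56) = 7.03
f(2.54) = -0.26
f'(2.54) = -2.87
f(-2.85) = -12.98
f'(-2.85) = 7.59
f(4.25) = -8.00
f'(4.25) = -6.18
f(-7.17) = -63.87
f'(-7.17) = 15.97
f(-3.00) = -14.14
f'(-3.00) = 7.88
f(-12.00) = -163.63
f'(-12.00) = 25.34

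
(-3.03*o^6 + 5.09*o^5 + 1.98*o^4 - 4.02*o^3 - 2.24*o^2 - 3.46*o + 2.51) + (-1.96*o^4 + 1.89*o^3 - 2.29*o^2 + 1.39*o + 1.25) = -3.03*o^6 + 5.09*o^5 + 0.02*o^4 - 2.13*o^3 - 4.53*o^2 - 2.07*o + 3.76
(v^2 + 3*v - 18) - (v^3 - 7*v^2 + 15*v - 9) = -v^3 + 8*v^2 - 12*v - 9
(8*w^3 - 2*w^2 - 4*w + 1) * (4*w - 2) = 32*w^4 - 24*w^3 - 12*w^2 + 12*w - 2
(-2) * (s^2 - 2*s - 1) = -2*s^2 + 4*s + 2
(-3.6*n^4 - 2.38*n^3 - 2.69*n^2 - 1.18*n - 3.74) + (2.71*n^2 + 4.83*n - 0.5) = -3.6*n^4 - 2.38*n^3 + 0.02*n^2 + 3.65*n - 4.24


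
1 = 1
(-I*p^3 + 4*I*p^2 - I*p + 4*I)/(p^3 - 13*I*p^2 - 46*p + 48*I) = I*(-p^3 + 4*p^2 - p + 4)/(p^3 - 13*I*p^2 - 46*p + 48*I)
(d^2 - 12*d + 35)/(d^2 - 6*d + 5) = (d - 7)/(d - 1)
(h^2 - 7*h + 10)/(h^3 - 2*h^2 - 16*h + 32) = (h - 5)/(h^2 - 16)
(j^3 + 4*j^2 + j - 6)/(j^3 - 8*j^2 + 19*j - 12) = (j^2 + 5*j + 6)/(j^2 - 7*j + 12)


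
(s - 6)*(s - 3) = s^2 - 9*s + 18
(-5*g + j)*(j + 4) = -5*g*j - 20*g + j^2 + 4*j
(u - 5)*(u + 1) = u^2 - 4*u - 5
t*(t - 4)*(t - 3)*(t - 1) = t^4 - 8*t^3 + 19*t^2 - 12*t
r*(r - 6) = r^2 - 6*r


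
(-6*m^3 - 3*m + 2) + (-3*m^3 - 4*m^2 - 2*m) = -9*m^3 - 4*m^2 - 5*m + 2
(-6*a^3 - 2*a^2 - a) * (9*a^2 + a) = -54*a^5 - 24*a^4 - 11*a^3 - a^2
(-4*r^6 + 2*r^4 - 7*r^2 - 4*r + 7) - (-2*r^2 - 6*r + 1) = -4*r^6 + 2*r^4 - 5*r^2 + 2*r + 6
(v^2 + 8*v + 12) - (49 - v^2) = 2*v^2 + 8*v - 37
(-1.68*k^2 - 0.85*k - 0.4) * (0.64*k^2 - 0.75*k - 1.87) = -1.0752*k^4 + 0.716*k^3 + 3.5231*k^2 + 1.8895*k + 0.748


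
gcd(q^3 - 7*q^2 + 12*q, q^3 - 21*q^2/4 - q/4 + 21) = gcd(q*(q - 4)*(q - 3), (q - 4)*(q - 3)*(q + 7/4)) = q^2 - 7*q + 12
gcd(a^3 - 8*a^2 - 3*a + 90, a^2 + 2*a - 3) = a + 3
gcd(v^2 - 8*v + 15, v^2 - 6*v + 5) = v - 5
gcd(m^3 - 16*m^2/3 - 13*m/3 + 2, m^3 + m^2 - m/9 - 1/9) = m^2 + 2*m/3 - 1/3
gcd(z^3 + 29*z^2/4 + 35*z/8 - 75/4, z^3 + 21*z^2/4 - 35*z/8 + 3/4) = z + 6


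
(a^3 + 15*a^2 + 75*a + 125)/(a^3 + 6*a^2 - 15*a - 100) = (a + 5)/(a - 4)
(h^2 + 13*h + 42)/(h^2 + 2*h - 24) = (h + 7)/(h - 4)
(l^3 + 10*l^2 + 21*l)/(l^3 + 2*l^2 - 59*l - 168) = l/(l - 8)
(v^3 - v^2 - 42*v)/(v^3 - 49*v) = (v + 6)/(v + 7)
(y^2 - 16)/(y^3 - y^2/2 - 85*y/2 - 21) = 2*(16 - y^2)/(-2*y^3 + y^2 + 85*y + 42)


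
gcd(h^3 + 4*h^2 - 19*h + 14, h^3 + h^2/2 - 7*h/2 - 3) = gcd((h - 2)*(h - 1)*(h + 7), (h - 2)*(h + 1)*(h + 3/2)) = h - 2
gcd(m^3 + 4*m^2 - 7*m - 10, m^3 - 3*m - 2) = m^2 - m - 2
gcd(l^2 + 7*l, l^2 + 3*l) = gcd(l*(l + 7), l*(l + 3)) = l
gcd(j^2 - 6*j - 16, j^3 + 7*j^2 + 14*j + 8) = j + 2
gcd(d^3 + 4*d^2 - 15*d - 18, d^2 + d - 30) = d + 6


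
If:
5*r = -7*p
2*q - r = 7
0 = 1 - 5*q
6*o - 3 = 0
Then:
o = 1/2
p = 33/7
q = 1/5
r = -33/5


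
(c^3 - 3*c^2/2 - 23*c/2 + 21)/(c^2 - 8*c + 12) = (2*c^2 + c - 21)/(2*(c - 6))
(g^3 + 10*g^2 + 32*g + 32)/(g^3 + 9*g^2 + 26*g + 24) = (g + 4)/(g + 3)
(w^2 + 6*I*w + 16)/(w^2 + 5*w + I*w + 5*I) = (w^2 + 6*I*w + 16)/(w^2 + w*(5 + I) + 5*I)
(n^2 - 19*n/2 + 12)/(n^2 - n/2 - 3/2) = (n - 8)/(n + 1)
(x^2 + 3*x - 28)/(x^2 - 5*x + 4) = (x + 7)/(x - 1)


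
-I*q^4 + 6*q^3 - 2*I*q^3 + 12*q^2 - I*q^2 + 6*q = q*(q + 1)*(q + 6*I)*(-I*q - I)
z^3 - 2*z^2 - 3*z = z*(z - 3)*(z + 1)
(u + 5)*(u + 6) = u^2 + 11*u + 30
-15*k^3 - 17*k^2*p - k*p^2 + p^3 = (-5*k + p)*(k + p)*(3*k + p)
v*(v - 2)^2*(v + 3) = v^4 - v^3 - 8*v^2 + 12*v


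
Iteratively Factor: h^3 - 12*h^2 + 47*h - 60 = (h - 3)*(h^2 - 9*h + 20) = (h - 5)*(h - 3)*(h - 4)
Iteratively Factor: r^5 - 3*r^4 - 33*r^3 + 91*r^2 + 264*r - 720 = (r - 3)*(r^4 - 33*r^2 - 8*r + 240) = (r - 5)*(r - 3)*(r^3 + 5*r^2 - 8*r - 48) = (r - 5)*(r - 3)^2*(r^2 + 8*r + 16) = (r - 5)*(r - 3)^2*(r + 4)*(r + 4)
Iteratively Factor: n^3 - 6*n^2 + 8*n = (n - 4)*(n^2 - 2*n) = n*(n - 4)*(n - 2)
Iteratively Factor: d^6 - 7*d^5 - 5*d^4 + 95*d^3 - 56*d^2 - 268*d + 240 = (d - 4)*(d^5 - 3*d^4 - 17*d^3 + 27*d^2 + 52*d - 60) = (d - 5)*(d - 4)*(d^4 + 2*d^3 - 7*d^2 - 8*d + 12) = (d - 5)*(d - 4)*(d + 3)*(d^3 - d^2 - 4*d + 4) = (d - 5)*(d - 4)*(d + 2)*(d + 3)*(d^2 - 3*d + 2) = (d - 5)*(d - 4)*(d - 1)*(d + 2)*(d + 3)*(d - 2)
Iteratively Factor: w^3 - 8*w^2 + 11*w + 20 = (w + 1)*(w^2 - 9*w + 20) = (w - 5)*(w + 1)*(w - 4)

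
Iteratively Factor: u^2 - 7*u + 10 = (u - 5)*(u - 2)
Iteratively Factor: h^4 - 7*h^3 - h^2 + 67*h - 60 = (h + 3)*(h^3 - 10*h^2 + 29*h - 20) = (h - 1)*(h + 3)*(h^2 - 9*h + 20) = (h - 4)*(h - 1)*(h + 3)*(h - 5)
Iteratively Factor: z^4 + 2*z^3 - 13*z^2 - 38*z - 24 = (z + 3)*(z^3 - z^2 - 10*z - 8) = (z - 4)*(z + 3)*(z^2 + 3*z + 2) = (z - 4)*(z + 1)*(z + 3)*(z + 2)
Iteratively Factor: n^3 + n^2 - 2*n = (n - 1)*(n^2 + 2*n) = n*(n - 1)*(n + 2)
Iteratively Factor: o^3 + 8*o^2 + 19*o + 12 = (o + 3)*(o^2 + 5*o + 4) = (o + 3)*(o + 4)*(o + 1)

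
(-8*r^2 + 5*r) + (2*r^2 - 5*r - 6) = -6*r^2 - 6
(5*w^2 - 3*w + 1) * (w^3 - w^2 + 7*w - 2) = 5*w^5 - 8*w^4 + 39*w^3 - 32*w^2 + 13*w - 2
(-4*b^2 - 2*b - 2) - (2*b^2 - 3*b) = -6*b^2 + b - 2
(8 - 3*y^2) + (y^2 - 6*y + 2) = -2*y^2 - 6*y + 10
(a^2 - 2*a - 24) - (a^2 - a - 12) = -a - 12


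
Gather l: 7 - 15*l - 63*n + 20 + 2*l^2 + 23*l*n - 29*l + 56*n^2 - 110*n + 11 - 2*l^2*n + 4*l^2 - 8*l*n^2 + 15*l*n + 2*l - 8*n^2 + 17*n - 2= l^2*(6 - 2*n) + l*(-8*n^2 + 38*n - 42) + 48*n^2 - 156*n + 36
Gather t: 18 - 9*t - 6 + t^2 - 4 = t^2 - 9*t + 8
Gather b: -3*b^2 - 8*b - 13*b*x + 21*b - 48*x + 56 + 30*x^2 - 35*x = -3*b^2 + b*(13 - 13*x) + 30*x^2 - 83*x + 56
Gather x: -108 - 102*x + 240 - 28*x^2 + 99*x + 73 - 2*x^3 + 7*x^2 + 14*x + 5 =-2*x^3 - 21*x^2 + 11*x + 210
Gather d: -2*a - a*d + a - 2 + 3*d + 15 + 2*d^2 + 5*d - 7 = -a + 2*d^2 + d*(8 - a) + 6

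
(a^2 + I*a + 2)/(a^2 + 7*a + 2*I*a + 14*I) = (a - I)/(a + 7)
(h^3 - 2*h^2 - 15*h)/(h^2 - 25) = h*(h + 3)/(h + 5)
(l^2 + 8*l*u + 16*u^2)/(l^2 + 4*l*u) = (l + 4*u)/l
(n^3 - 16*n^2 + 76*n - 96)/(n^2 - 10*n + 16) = n - 6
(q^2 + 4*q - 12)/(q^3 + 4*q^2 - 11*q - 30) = (q^2 + 4*q - 12)/(q^3 + 4*q^2 - 11*q - 30)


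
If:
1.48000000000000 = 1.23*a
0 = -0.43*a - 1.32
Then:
No Solution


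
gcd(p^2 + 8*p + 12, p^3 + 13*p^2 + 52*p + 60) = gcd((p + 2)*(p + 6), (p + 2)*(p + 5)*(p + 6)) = p^2 + 8*p + 12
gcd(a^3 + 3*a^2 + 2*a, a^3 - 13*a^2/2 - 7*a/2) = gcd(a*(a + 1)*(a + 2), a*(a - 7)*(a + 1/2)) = a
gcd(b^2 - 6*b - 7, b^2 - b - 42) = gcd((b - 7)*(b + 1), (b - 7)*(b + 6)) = b - 7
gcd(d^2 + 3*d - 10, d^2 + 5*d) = d + 5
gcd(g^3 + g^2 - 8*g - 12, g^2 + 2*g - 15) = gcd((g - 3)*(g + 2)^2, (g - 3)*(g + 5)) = g - 3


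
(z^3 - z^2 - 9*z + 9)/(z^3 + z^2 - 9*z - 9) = (z - 1)/(z + 1)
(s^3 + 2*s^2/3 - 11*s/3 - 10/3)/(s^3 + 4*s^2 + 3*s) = (3*s^2 - s - 10)/(3*s*(s + 3))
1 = 1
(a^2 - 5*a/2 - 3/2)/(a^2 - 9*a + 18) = (a + 1/2)/(a - 6)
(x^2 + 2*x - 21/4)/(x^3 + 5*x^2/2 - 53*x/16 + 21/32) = 8*(2*x - 3)/(16*x^2 - 16*x + 3)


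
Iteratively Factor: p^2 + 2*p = (p + 2)*(p)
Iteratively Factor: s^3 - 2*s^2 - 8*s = (s)*(s^2 - 2*s - 8) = s*(s - 4)*(s + 2)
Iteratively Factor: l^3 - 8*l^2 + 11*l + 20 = (l + 1)*(l^2 - 9*l + 20) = (l - 5)*(l + 1)*(l - 4)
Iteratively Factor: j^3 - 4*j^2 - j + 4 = (j - 4)*(j^2 - 1) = (j - 4)*(j + 1)*(j - 1)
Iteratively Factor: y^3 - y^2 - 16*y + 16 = (y - 4)*(y^2 + 3*y - 4) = (y - 4)*(y - 1)*(y + 4)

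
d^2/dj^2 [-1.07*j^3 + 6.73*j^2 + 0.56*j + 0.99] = 13.46 - 6.42*j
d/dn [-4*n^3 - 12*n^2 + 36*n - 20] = -12*n^2 - 24*n + 36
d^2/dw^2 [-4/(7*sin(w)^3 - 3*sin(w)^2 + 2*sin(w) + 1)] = 4*(441*sin(w)^6 - 231*sin(w)^5 - 524*sin(w)^4 + 255*sin(w)^3 - 122*sin(w)^2 + 76*sin(w) - 14)/(7*sin(w)^3 - 3*sin(w)^2 + 2*sin(w) + 1)^3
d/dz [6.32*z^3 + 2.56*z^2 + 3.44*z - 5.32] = 18.96*z^2 + 5.12*z + 3.44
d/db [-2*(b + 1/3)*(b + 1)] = -4*b - 8/3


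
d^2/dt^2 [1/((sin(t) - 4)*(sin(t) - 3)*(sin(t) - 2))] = (-9*sin(t)^6 + 99*sin(t)^5 - 364*sin(t)^4 + 342*sin(t)^3 + 830*sin(t)^2 - 1884*sin(t) + 920)/((sin(t) - 4)^3*(sin(t) - 3)^3*(sin(t) - 2)^3)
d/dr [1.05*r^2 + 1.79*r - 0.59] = 2.1*r + 1.79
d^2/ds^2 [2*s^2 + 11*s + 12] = 4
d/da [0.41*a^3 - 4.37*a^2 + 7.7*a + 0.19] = 1.23*a^2 - 8.74*a + 7.7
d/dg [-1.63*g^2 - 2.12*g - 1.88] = -3.26*g - 2.12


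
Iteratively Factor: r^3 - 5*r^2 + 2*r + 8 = (r - 2)*(r^2 - 3*r - 4) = (r - 4)*(r - 2)*(r + 1)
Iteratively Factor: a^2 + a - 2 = (a - 1)*(a + 2)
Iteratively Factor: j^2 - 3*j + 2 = (j - 1)*(j - 2)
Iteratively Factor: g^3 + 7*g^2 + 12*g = (g + 3)*(g^2 + 4*g) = g*(g + 3)*(g + 4)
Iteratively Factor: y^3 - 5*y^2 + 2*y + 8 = (y - 2)*(y^2 - 3*y - 4) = (y - 2)*(y + 1)*(y - 4)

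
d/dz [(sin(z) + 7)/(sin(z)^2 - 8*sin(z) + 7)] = (-14*sin(z) + cos(z)^2 + 62)*cos(z)/(sin(z)^2 - 8*sin(z) + 7)^2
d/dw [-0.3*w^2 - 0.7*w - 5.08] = -0.6*w - 0.7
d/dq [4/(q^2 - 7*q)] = 4*(7 - 2*q)/(q^2*(q - 7)^2)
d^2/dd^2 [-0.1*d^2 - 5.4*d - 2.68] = -0.200000000000000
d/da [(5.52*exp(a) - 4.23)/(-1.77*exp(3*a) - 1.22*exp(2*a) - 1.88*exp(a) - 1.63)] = (19.5408*exp(3*a) - 15.7269*exp(2*a) - 10.3212*exp(a) - 16.95)*exp(a)/(3.1329*exp(6*a) + 4.3188*exp(5*a) + 8.1436*exp(4*a) + 10.3574*exp(3*a) + 7.5116*exp(2*a) + 6.1288*exp(a) + 2.6569)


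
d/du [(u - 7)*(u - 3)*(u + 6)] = 3*u^2 - 8*u - 39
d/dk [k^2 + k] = 2*k + 1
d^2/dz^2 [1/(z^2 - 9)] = 6*(z^2 + 3)/(z^2 - 9)^3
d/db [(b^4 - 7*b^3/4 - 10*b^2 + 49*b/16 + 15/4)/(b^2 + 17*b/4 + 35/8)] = (64*b^3 + 32*b^2 - 476*b - 13)/(2*(16*b^2 + 56*b + 49))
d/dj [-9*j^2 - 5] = -18*j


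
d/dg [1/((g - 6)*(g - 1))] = (7 - 2*g)/(g^4 - 14*g^3 + 61*g^2 - 84*g + 36)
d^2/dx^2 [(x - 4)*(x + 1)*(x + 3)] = 6*x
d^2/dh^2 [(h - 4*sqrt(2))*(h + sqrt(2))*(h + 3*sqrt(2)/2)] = 6*h - 3*sqrt(2)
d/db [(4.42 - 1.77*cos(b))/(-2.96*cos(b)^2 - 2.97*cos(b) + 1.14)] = (5.2392*cos(b)^2 - 26.1664*cos(b) - 11.1096)*sin(b)/(8.7616*cos(b)^4 + 17.5824*cos(b)^3 + 2.0721*cos(b)^2 - 6.7716*cos(b) + 1.2996)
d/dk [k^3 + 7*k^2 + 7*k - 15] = 3*k^2 + 14*k + 7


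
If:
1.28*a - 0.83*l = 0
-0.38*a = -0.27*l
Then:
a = 0.00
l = 0.00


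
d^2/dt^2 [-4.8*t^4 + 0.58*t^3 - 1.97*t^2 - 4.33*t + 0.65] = -57.6*t^2 + 3.48*t - 3.94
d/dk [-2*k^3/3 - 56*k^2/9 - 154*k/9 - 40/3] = -2*k^2 - 112*k/9 - 154/9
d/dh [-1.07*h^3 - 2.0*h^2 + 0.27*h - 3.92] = -3.21*h^2 - 4.0*h + 0.27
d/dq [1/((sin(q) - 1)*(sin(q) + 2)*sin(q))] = (-3*cos(q) - 2/tan(q) + 2*cos(q)/sin(q)^2)/((sin(q) - 1)^2*(sin(q) + 2)^2)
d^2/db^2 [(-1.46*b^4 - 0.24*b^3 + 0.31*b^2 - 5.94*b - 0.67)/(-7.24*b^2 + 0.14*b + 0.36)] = (153.059392*b^6 - 8.87913600000002*b^5 - 22.660368*b^4 + 624.53048*b^3 + 208.214016*b^2 + 89.004048*b + 2.839736)/(379.503424*b^6 - 22.015392*b^5 - 56.185296*b^4 + 2.186632*b^3 + 2.793744*b^2 - 0.054432*b - 0.046656)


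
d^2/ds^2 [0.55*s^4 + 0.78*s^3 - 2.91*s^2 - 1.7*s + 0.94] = 6.6*s^2 + 4.68*s - 5.82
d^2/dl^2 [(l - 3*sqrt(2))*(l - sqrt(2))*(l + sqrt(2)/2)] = 6*l - 7*sqrt(2)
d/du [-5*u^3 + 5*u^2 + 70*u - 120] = -15*u^2 + 10*u + 70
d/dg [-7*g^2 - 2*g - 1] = -14*g - 2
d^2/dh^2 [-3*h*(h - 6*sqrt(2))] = -6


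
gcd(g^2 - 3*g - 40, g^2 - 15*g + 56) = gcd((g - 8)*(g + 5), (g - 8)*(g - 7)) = g - 8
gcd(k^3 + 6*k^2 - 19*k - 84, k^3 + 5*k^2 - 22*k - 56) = k^2 + 3*k - 28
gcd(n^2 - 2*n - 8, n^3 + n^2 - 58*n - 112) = n + 2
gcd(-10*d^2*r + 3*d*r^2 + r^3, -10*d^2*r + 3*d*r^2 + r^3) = -10*d^2*r + 3*d*r^2 + r^3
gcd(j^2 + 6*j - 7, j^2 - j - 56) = j + 7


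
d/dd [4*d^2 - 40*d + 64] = 8*d - 40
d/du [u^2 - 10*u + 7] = 2*u - 10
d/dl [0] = 0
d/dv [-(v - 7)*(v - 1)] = 8 - 2*v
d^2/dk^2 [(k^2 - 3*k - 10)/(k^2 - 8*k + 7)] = 2*(5*k^3 - 51*k^2 + 303*k - 689)/(k^6 - 24*k^5 + 213*k^4 - 848*k^3 + 1491*k^2 - 1176*k + 343)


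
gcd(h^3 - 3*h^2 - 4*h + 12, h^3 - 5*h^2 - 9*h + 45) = h - 3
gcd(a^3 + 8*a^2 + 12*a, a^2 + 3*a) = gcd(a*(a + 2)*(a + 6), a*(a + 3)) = a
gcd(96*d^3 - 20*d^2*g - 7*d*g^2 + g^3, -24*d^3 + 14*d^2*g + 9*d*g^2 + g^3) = 4*d + g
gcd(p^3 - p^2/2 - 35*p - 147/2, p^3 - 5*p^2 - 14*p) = p - 7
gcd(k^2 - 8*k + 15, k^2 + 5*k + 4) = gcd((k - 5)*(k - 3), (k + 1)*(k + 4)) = 1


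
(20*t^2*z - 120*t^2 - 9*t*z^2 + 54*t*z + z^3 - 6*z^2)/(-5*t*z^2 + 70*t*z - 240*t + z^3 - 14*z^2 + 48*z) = (-4*t + z)/(z - 8)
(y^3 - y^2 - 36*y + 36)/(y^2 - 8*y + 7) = (y^2 - 36)/(y - 7)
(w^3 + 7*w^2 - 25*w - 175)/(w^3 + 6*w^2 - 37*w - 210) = (w - 5)/(w - 6)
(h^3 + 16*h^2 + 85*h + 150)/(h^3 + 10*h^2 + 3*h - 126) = (h^2 + 10*h + 25)/(h^2 + 4*h - 21)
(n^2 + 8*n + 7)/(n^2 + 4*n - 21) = (n + 1)/(n - 3)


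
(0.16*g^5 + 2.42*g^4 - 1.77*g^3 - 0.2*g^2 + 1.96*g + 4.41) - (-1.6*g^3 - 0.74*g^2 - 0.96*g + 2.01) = 0.16*g^5 + 2.42*g^4 - 0.17*g^3 + 0.54*g^2 + 2.92*g + 2.4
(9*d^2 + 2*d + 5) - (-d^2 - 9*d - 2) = 10*d^2 + 11*d + 7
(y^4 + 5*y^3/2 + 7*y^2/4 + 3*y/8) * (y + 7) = y^5 + 19*y^4/2 + 77*y^3/4 + 101*y^2/8 + 21*y/8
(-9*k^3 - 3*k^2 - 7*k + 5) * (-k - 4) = 9*k^4 + 39*k^3 + 19*k^2 + 23*k - 20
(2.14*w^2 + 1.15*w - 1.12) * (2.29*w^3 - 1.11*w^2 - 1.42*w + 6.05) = 4.9006*w^5 + 0.258099999999999*w^4 - 6.8801*w^3 + 12.5572*w^2 + 8.5479*w - 6.776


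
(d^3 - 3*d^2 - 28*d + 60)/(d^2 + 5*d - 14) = (d^2 - d - 30)/(d + 7)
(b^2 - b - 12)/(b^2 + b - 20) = (b + 3)/(b + 5)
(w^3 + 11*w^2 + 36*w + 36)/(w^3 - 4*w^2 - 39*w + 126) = (w^2 + 5*w + 6)/(w^2 - 10*w + 21)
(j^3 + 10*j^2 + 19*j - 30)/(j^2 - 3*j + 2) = (j^2 + 11*j + 30)/(j - 2)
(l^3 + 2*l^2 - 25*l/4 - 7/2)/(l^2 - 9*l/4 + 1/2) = (4*l^2 + 16*l + 7)/(4*l - 1)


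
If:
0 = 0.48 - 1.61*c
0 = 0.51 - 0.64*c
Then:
No Solution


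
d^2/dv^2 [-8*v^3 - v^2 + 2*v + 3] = -48*v - 2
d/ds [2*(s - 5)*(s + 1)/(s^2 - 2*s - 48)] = 4*(s^2 - 43*s + 91)/(s^4 - 4*s^3 - 92*s^2 + 192*s + 2304)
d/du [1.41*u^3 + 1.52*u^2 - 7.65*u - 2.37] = 4.23*u^2 + 3.04*u - 7.65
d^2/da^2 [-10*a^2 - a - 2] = -20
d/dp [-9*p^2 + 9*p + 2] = 9 - 18*p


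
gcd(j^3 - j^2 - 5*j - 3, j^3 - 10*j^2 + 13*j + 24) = j^2 - 2*j - 3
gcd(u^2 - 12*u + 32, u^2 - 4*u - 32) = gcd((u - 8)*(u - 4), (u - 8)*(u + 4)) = u - 8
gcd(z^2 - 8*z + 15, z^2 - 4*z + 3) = z - 3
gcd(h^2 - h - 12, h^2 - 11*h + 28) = h - 4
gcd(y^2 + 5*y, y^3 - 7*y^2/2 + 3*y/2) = y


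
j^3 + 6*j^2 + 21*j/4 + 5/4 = (j + 1/2)^2*(j + 5)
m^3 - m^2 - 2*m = m*(m - 2)*(m + 1)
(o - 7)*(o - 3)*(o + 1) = o^3 - 9*o^2 + 11*o + 21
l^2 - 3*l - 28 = (l - 7)*(l + 4)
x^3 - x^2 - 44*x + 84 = (x - 6)*(x - 2)*(x + 7)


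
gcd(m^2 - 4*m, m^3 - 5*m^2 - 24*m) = m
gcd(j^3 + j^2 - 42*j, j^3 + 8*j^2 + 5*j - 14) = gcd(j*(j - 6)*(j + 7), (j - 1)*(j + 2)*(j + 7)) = j + 7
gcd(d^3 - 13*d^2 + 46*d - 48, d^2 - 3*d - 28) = 1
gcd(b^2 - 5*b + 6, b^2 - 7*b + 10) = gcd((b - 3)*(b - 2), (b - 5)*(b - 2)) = b - 2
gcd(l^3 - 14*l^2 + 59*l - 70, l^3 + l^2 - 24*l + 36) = l - 2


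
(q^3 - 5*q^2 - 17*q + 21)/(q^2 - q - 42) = (q^2 + 2*q - 3)/(q + 6)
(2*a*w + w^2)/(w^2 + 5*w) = (2*a + w)/(w + 5)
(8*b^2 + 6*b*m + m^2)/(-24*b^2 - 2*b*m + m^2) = (-2*b - m)/(6*b - m)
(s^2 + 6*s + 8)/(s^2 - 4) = (s + 4)/(s - 2)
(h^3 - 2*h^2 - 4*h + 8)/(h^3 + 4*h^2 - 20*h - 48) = (h^2 - 4*h + 4)/(h^2 + 2*h - 24)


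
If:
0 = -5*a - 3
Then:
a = -3/5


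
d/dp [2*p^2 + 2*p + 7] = 4*p + 2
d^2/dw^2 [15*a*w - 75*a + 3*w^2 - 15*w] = 6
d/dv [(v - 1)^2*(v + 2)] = 3*v^2 - 3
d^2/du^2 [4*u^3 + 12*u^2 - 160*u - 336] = 24*u + 24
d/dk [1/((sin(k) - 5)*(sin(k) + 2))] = (3 - 2*sin(k))*cos(k)/((sin(k) - 5)^2*(sin(k) + 2)^2)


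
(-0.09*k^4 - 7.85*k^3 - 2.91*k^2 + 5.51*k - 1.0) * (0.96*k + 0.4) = -0.0864*k^5 - 7.572*k^4 - 5.9336*k^3 + 4.1256*k^2 + 1.244*k - 0.4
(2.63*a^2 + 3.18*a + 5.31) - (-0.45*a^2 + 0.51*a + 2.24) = 3.08*a^2 + 2.67*a + 3.07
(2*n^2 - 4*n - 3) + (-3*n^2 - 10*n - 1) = -n^2 - 14*n - 4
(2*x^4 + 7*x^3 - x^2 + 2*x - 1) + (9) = 2*x^4 + 7*x^3 - x^2 + 2*x + 8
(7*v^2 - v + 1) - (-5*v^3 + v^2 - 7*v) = 5*v^3 + 6*v^2 + 6*v + 1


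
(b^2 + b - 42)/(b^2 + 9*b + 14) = (b - 6)/(b + 2)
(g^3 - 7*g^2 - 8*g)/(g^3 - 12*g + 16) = g*(g^2 - 7*g - 8)/(g^3 - 12*g + 16)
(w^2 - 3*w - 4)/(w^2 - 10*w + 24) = (w + 1)/(w - 6)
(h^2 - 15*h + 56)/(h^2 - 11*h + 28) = (h - 8)/(h - 4)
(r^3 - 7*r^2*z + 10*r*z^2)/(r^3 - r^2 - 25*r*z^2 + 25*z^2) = r*(r - 2*z)/(r^2 + 5*r*z - r - 5*z)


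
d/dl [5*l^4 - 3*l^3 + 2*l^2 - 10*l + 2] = 20*l^3 - 9*l^2 + 4*l - 10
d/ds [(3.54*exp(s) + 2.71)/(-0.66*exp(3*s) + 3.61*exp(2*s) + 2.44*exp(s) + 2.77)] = (4.6728*exp(3*s) - 7.4136*exp(2*s) - 19.5662*exp(s) + 3.1934)*exp(s)/(0.4356*exp(6*s) - 4.7652*exp(5*s) + 9.8113*exp(4*s) + 13.9604*exp(3*s) + 25.953*exp(2*s) + 13.5176*exp(s) + 7.6729)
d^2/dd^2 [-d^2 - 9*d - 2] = -2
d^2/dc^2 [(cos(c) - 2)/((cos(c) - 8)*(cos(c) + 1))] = (-(1 - cos(2*c))^2/4 + 595*cos(c)/2 - 46*cos(2*c) + cos(3*c)/2 - 385)/((cos(c) - 8)^3*(cos(c) + 1)^2)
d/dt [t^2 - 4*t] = 2*t - 4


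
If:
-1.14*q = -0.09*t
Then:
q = 0.0789473684210526*t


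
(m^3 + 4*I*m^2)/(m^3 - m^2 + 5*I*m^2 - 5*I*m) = m*(m + 4*I)/(m^2 - m + 5*I*m - 5*I)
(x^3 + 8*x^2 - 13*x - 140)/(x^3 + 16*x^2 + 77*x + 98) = (x^2 + x - 20)/(x^2 + 9*x + 14)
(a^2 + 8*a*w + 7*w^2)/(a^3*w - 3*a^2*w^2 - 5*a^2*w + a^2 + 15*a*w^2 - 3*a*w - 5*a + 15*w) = (a^2 + 8*a*w + 7*w^2)/(a^3*w - 3*a^2*w^2 - 5*a^2*w + a^2 + 15*a*w^2 - 3*a*w - 5*a + 15*w)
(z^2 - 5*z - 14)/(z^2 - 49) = (z + 2)/(z + 7)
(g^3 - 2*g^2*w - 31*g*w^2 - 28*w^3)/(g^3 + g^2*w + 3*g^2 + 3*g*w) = (g^2 - 3*g*w - 28*w^2)/(g*(g + 3))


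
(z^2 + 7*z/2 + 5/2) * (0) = 0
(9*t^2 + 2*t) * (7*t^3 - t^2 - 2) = 63*t^5 + 5*t^4 - 2*t^3 - 18*t^2 - 4*t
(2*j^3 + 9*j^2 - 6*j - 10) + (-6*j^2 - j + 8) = 2*j^3 + 3*j^2 - 7*j - 2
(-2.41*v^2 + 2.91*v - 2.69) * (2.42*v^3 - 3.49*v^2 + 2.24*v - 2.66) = -5.8322*v^5 + 15.4531*v^4 - 22.0641*v^3 + 22.3171*v^2 - 13.7662*v + 7.1554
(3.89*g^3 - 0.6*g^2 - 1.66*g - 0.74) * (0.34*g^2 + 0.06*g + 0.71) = 1.3226*g^5 + 0.0294*g^4 + 2.1615*g^3 - 0.7772*g^2 - 1.223*g - 0.5254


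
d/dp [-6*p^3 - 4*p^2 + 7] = 2*p*(-9*p - 4)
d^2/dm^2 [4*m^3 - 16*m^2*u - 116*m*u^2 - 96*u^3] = 24*m - 32*u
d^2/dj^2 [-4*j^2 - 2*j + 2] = -8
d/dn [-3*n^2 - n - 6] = -6*n - 1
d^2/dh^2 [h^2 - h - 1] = 2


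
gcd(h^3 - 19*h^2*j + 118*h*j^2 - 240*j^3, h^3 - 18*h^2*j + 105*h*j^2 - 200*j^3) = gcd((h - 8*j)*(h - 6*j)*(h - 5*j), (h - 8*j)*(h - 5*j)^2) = h^2 - 13*h*j + 40*j^2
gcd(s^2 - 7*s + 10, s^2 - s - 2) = s - 2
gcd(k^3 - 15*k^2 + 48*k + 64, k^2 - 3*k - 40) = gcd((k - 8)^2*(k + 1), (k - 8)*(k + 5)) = k - 8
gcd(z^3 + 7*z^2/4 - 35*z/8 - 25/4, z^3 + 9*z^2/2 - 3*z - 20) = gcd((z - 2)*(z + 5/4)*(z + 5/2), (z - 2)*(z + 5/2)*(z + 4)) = z^2 + z/2 - 5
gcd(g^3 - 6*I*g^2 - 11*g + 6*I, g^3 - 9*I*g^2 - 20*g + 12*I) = g^2 - 3*I*g - 2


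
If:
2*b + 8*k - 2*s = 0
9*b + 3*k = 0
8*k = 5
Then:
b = -5/24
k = 5/8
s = 55/24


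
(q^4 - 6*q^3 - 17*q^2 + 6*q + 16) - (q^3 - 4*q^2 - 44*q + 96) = q^4 - 7*q^3 - 13*q^2 + 50*q - 80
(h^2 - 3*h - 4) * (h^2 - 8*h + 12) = h^4 - 11*h^3 + 32*h^2 - 4*h - 48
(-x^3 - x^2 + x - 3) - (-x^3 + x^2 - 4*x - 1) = -2*x^2 + 5*x - 2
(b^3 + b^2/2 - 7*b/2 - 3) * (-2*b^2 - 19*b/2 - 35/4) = -2*b^5 - 21*b^4/2 - 13*b^3/2 + 279*b^2/8 + 473*b/8 + 105/4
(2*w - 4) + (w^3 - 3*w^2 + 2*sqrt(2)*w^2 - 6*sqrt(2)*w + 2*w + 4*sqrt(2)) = w^3 - 3*w^2 + 2*sqrt(2)*w^2 - 6*sqrt(2)*w + 4*w - 4 + 4*sqrt(2)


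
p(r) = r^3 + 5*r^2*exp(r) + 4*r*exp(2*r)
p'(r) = 5*r^2*exp(r) + 3*r^2 + 8*r*exp(2*r) + 10*r*exp(r) + 4*exp(2*r)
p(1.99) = 578.73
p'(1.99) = 1368.37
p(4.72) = 250142.62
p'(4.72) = 543268.32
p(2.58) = 2253.78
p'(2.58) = 5091.09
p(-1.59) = -1.71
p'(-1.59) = 6.56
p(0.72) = 17.85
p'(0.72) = 62.87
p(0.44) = 5.83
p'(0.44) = 27.05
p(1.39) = 131.09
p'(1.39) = 344.11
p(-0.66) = 0.13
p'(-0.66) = -1.32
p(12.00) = 1271595047410.31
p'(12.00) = 2649048927441.14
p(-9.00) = -728.95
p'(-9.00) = 243.04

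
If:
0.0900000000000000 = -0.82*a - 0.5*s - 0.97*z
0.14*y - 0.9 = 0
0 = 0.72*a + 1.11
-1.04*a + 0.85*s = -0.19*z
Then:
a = -1.54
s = -2.44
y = 6.43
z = 2.47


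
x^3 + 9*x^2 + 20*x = x*(x + 4)*(x + 5)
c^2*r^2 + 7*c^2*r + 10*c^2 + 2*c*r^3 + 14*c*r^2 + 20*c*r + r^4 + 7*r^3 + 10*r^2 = (c + r)^2*(r + 2)*(r + 5)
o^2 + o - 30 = (o - 5)*(o + 6)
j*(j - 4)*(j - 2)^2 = j^4 - 8*j^3 + 20*j^2 - 16*j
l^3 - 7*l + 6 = (l - 2)*(l - 1)*(l + 3)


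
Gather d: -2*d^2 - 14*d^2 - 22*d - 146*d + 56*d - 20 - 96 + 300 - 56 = -16*d^2 - 112*d + 128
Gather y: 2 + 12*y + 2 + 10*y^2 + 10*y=10*y^2 + 22*y + 4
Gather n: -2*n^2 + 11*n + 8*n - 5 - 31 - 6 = -2*n^2 + 19*n - 42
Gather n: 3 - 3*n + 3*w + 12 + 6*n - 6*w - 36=3*n - 3*w - 21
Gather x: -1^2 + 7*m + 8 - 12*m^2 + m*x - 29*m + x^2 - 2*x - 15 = -12*m^2 - 22*m + x^2 + x*(m - 2) - 8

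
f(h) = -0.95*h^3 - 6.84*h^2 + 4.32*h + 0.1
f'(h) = -2.85*h^2 - 13.68*h + 4.32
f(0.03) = 0.22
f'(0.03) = 3.91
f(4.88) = -252.11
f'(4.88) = -130.31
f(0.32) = 0.75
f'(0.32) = -0.35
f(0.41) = 0.66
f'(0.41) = -1.77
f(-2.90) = -46.78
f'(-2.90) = 20.02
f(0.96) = -2.90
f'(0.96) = -11.44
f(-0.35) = -2.21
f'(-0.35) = 8.76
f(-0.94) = -9.22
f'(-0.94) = 14.66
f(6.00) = -425.42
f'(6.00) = -180.36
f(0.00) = 0.10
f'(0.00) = 4.32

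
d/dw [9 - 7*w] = -7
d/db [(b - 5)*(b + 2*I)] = 2*b - 5 + 2*I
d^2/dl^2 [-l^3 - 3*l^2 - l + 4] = -6*l - 6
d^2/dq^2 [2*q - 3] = 0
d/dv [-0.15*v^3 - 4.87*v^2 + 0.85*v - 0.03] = -0.45*v^2 - 9.74*v + 0.85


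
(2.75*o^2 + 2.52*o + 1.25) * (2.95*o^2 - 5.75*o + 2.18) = 8.1125*o^4 - 8.3785*o^3 - 4.8075*o^2 - 1.6939*o + 2.725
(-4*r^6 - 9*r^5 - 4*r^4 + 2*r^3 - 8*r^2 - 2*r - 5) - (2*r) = -4*r^6 - 9*r^5 - 4*r^4 + 2*r^3 - 8*r^2 - 4*r - 5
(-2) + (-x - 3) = -x - 5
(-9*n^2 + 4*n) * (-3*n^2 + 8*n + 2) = 27*n^4 - 84*n^3 + 14*n^2 + 8*n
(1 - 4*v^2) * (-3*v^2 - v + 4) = 12*v^4 + 4*v^3 - 19*v^2 - v + 4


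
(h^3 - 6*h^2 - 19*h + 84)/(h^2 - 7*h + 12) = (h^2 - 3*h - 28)/(h - 4)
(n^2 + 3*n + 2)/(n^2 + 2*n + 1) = (n + 2)/(n + 1)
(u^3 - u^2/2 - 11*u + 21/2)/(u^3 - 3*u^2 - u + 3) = (u + 7/2)/(u + 1)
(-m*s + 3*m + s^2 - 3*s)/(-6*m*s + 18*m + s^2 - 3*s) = (-m + s)/(-6*m + s)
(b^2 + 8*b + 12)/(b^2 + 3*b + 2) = (b + 6)/(b + 1)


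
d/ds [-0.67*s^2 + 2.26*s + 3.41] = 2.26 - 1.34*s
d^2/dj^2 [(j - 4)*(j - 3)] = 2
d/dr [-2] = 0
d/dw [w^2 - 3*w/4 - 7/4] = 2*w - 3/4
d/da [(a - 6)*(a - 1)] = 2*a - 7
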